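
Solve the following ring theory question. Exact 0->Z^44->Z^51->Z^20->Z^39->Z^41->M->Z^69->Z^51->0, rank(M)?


Alt sum=0:
(-1)^0*44 + (-1)^1*51 + (-1)^2*20 + (-1)^3*39 + (-1)^4*41 + (-1)^5*? + (-1)^6*69 + (-1)^7*51=0
rank(M)=33


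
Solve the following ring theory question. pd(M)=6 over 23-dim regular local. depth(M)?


pd+depth=depth(R)=23
depth=23-6=17


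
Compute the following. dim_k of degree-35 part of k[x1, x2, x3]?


C(d+n-1,n-1)=C(37,2)=666


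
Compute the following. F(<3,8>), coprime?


gcd(3,8)=1 => F=ab-a-b=3*8-3-8=24-11=13


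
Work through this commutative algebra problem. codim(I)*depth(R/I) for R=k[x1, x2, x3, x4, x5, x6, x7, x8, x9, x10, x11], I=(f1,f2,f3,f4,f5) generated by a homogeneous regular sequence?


codim=5, depth=dim(R/I)=11-5=6
Product=5*6=30


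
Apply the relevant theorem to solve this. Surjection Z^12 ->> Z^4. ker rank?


rank(ker) = 12-4 = 8


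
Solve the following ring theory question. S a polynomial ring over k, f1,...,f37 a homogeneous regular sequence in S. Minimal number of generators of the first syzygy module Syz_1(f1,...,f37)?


Regular sequence => Koszul complex is the minimal free resolution.
Syz_1 minimally generated by Koszul relations f_i*e_j - f_j*e_i (i<j): mu(Syz_1) = beta_2 = C(m,2) = m(m-1)/2
m=37
37*36/2 = 666


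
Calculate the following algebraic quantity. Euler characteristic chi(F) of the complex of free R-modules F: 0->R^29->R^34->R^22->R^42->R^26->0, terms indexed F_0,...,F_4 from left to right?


chi = sum (-1)^i * rank:
(-1)^0*29=29
(-1)^1*34=-34
(-1)^2*22=22
(-1)^3*42=-42
(-1)^4*26=26
chi=1


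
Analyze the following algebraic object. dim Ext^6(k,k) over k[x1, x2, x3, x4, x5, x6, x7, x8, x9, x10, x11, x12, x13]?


C(n,i)=C(13,6)=1716


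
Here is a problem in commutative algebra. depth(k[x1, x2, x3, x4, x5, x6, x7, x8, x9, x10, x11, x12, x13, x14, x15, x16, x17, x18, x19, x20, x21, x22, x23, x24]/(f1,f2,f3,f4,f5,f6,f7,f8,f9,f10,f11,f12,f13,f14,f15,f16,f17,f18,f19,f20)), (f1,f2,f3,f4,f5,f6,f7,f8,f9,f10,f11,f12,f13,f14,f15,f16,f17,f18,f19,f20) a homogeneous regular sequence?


depth(R)=24
depth(R/I)=24-20=4


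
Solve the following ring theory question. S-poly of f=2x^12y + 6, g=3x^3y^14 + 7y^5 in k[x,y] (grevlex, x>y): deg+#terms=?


LT(f)=2x^12y, LT(g)=3x^3y^14
lcm(LM)=x^12y^14
S(f,g) (scaled by 6 to clear denominators) = 3y^13*f - 2x^9*g = -14x^9y^5 + 18y^13
2 terms, deg 14.
14+2=16


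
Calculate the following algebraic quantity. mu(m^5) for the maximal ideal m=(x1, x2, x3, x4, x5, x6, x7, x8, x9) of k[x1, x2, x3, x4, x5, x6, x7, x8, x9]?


Graded Nakayama: mu(m^d) = dim_k (m^d/m^(d+1)) = #degree-5 monomials in 9 vars
C(n+d-1,d)=C(13,5)=1287


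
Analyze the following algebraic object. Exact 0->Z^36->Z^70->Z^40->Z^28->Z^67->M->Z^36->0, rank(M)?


Alt sum=0:
(-1)^0*36 + (-1)^1*70 + (-1)^2*40 + (-1)^3*28 + (-1)^4*67 + (-1)^5*? + (-1)^6*36=0
rank(M)=81


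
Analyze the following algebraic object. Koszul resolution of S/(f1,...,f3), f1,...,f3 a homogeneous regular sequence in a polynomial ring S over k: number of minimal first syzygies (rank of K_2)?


Regular sequence => Koszul complex is the minimal free resolution.
Syz_1 minimally generated by Koszul relations f_i*e_j - f_j*e_i (i<j): mu(Syz_1) = beta_2 = C(m,2) = m(m-1)/2
m=3
3*2/2 = 3


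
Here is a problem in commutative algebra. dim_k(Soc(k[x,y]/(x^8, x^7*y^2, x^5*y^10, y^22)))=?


Socle = ann(m) = span of standard monomials u with x*u, y*u in I (staircase corners).
Minimal generators: x^8, x^7*y^2, x^5*y^10, y^22
Corners: x^4y^21, x^6y^9, x^7y
Socle dim=3


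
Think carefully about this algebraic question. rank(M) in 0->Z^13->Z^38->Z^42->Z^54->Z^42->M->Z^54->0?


Alt sum=0:
(-1)^0*13 + (-1)^1*38 + (-1)^2*42 + (-1)^3*54 + (-1)^4*42 + (-1)^5*? + (-1)^6*54=0
rank(M)=59


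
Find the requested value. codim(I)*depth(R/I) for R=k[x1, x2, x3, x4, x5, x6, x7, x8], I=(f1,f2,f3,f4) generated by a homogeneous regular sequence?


codim=4, depth=dim(R/I)=8-4=4
Product=4*4=16


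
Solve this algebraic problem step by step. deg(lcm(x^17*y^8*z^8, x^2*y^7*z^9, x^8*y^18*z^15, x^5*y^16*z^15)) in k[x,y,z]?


lcm = componentwise max:
x: max(17,2,8,5)=17
y: max(8,7,18,16)=18
z: max(8,9,15,15)=15
Total=17+18+15=50


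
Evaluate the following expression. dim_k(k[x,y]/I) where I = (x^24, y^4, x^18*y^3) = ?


k[x,y]/I, I = (x^24, y^4, x^18*y^3)
Rect: 24x4=96. Corner: (24-18)x(4-3)=6.
dim = 96-6 = 90


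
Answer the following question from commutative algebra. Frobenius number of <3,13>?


gcd(3,13)=1 => F=ab-a-b=3*13-3-13=39-16=23


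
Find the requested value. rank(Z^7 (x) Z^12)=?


rank(M(x)N) = rank(M)*rank(N)
7*12 = 84


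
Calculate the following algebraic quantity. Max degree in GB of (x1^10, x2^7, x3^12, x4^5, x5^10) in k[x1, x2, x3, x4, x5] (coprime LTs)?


Pure powers, coprime LTs => already GB.
Degrees: 10, 7, 12, 5, 10
Max=12


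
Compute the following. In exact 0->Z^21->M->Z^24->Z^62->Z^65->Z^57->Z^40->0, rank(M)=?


Alt sum=0:
(-1)^0*21 + (-1)^1*? + (-1)^2*24 + (-1)^3*62 + (-1)^4*65 + (-1)^5*57 + (-1)^6*40=0
rank(M)=31


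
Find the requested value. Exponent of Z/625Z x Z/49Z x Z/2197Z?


Exponent = lcm of the cyclic orders; pairwise coprime => product.
5^4*7^2*13^3=625*49*2197=67283125


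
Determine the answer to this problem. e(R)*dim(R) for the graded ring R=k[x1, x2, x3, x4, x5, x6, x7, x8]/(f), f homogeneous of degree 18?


e(R)=deg(f)=18, dim(R)=8-1=7
e*dim=18*7=126


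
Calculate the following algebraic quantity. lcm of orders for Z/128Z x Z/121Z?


Exponent = lcm of the cyclic orders; pairwise coprime => product.
2^7*11^2=128*121=15488


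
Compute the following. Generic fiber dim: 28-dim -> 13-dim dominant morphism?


dim(fiber)=dim(X)-dim(Y)=28-13=15


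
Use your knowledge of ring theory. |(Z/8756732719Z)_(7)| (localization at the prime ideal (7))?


7-primary part: 8756732719=7^10*31
Size=7^10=282475249


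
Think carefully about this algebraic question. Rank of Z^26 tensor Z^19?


rank(M(x)N) = rank(M)*rank(N)
26*19 = 494


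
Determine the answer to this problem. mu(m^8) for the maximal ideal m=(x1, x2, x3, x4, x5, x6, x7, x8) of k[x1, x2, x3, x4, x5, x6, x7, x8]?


Graded Nakayama: mu(m^d) = dim_k (m^d/m^(d+1)) = #degree-8 monomials in 8 vars
C(n+d-1,d)=C(15,8)=6435


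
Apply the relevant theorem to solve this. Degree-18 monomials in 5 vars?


C(d+n-1,n-1)=C(22,4)=7315


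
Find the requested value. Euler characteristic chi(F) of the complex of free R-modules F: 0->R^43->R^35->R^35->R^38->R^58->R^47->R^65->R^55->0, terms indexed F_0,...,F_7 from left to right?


chi = sum (-1)^i * rank:
(-1)^0*43=43
(-1)^1*35=-35
(-1)^2*35=35
(-1)^3*38=-38
(-1)^4*58=58
(-1)^5*47=-47
(-1)^6*65=65
(-1)^7*55=-55
chi=26


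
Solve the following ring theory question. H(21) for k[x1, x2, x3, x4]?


C(d+n-1,n-1)=C(24,3)=2024


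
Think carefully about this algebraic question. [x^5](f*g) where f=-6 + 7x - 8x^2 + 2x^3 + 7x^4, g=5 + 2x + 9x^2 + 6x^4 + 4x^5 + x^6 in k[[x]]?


[x^5] = sum a_i*b_j, i+j=5
  -6*4=-24
  7*6=42
  2*9=18
  7*2=14
Sum=50


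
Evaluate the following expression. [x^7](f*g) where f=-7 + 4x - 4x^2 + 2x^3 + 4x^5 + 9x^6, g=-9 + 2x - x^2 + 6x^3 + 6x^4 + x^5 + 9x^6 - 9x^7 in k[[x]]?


[x^7] = sum a_i*b_j, i+j=7
  -7*-9=63
  4*9=36
  -4*1=-4
  2*6=12
  4*-1=-4
  9*2=18
Sum=121


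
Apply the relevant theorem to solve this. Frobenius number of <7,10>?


gcd(7,10)=1 => F=ab-a-b=7*10-7-10=70-17=53


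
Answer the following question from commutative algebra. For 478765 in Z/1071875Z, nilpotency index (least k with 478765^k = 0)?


478765^k mod 1071875:
k=1: 478765
k=2: 815850
k=3: 600250
k=4: 428750
k=5: 0
First zero at k = 5


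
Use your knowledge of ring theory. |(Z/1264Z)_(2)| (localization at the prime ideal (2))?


2-primary part: 1264=2^4*79
Size=2^4=16


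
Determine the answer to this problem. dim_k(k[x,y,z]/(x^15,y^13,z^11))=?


Basis: x^iy^jz^k, i<15,j<13,k<11
15*13*11=2145


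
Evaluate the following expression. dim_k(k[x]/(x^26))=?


Basis: 1,x,...,x^25
dim=26


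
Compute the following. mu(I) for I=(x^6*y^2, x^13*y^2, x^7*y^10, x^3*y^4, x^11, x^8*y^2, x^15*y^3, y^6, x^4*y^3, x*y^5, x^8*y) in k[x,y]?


Remove redundant (divisible by others).
x^15*y^3 redundant.
x^7*y^10 redundant.
x^13*y^2 redundant.
x^8*y^2 redundant.
Min: x^11, x^8*y, x^6*y^2, x^4*y^3, x^3*y^4, x*y^5, y^6
Count=7


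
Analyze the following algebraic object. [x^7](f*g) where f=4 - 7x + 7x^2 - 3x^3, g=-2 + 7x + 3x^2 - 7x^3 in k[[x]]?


[x^7] = sum a_i*b_j, i+j=7
Sum=0


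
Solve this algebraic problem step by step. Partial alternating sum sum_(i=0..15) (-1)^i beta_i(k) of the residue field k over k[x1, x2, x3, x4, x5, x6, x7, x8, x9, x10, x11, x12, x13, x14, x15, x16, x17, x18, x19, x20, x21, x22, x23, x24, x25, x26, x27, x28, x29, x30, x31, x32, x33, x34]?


Koszul resolution: beta_i(k)=C(n,i), n=34
sum_(i=0..p) (-1)^i C(n,i) = (-1)^p C(n-1,p)
(-1)^15*C(33,15) = (-1)^15*1037158320 = -1037158320


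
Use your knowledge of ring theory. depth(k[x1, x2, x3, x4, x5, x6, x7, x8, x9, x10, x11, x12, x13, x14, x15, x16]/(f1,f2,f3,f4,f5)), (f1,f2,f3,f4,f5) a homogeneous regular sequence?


depth(R)=16
depth(R/I)=16-5=11


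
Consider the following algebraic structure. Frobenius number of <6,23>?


gcd(6,23)=1 => F=ab-a-b=6*23-6-23=138-29=109


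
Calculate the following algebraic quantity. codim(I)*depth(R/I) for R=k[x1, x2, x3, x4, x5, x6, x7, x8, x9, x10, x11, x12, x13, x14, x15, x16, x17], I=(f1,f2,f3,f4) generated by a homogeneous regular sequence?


codim=4, depth=dim(R/I)=17-4=13
Product=4*13=52


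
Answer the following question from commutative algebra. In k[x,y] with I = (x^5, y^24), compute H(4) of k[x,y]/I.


k[x,y], I = (x^5, y^24), d = 4
Need i < 5 and d-i < 24.
Range: 0 <= i <= 4.
H(4) = 5


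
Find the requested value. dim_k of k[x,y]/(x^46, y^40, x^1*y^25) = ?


k[x,y]/I, I = (x^46, y^40, x^1*y^25)
Rect: 46x40=1840. Corner: (46-1)x(40-25)=675.
dim = 1840-675 = 1165


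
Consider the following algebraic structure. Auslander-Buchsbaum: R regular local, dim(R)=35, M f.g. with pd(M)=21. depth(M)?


pd+depth=depth(R)=35
depth=35-21=14


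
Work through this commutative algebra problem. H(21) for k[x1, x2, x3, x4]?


C(d+n-1,n-1)=C(24,3)=2024


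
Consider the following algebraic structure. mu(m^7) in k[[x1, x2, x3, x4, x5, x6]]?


C(n+d-1,d)=C(12,7)=792


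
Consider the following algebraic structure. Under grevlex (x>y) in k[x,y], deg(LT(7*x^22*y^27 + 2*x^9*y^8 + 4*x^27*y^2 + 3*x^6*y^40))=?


LT: 7*x^22*y^27
deg_x=22, deg_y=27
Total=22+27=49


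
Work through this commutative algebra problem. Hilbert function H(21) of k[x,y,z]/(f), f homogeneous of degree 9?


C(23,2)-C(14,2)=253-91=162


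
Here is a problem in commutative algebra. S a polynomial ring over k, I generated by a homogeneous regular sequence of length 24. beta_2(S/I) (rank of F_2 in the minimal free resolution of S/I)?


Regular sequence => Koszul complex is the minimal free resolution.
Syz_1 minimally generated by Koszul relations f_i*e_j - f_j*e_i (i<j): mu(Syz_1) = beta_2 = C(m,2) = m(m-1)/2
m=24
24*23/2 = 276


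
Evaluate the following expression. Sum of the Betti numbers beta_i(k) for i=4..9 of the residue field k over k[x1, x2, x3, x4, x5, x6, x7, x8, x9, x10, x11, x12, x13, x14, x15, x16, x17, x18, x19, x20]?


Koszul resolution: beta_i(k)=C(n,i), n=20
C(20,4)=4845, C(20,5)=15504, C(20,6)=38760, C(20,7)=77520, C(20,8)=125970, C(20,9)=167960
Sum=430559


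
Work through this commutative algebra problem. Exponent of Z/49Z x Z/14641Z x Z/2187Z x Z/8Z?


Exponent = lcm of the cyclic orders; pairwise coprime => product.
7^2*11^4*3^7*2^3=49*14641*2187*8=12551787864


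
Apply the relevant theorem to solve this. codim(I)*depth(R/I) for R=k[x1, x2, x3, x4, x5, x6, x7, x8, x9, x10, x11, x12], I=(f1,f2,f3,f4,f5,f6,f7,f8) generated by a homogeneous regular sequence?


codim=8, depth=dim(R/I)=12-8=4
Product=8*4=32


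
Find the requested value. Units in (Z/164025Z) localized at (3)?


Local ring = Z/6561Z.
phi(6561) = 3^7*(3-1) = 4374


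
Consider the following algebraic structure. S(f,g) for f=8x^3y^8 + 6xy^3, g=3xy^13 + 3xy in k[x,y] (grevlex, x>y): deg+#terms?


LT(f)=8x^3y^8, LT(g)=3xy^13
lcm(LM)=x^3y^13
S(f,g) (scaled by 24 to clear denominators) = 3y^5*f - 8x^2*g = 18xy^8 - 24x^3y
2 terms, deg 9.
9+2=11


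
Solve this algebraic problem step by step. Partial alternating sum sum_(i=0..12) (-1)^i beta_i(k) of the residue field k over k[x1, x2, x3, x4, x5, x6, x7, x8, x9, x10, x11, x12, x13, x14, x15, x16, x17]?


Koszul resolution: beta_i(k)=C(n,i), n=17
sum_(i=0..p) (-1)^i C(n,i) = (-1)^p C(n-1,p)
(-1)^12*C(16,12) = (-1)^12*1820 = 1820


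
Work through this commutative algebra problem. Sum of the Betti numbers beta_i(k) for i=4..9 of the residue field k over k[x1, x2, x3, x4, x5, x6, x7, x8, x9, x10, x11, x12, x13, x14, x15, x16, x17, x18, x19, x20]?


Koszul resolution: beta_i(k)=C(n,i), n=20
C(20,4)=4845, C(20,5)=15504, C(20,6)=38760, C(20,7)=77520, C(20,8)=125970, C(20,9)=167960
Sum=430559


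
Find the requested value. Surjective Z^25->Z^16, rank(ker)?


rank(ker) = 25-16 = 9


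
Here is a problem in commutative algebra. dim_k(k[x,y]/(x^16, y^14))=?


Basis: x^i*y^j, i<16, j<14
16*14=224


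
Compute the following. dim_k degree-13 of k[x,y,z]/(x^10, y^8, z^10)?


Need i<10, j<8, k<10 with i+j+k=13.
For each i, j ranges over max(0,13-i-9)..min(7,13-i):
  i=0: j in [4,7] -> 4
  i=1: j in [3,7] -> 5
  i=2: j in [2,7] -> 6
  i=3: j in [1,7] -> 7
  i=4: j in [0,7] -> 8
  i=5: j in [0,7] -> 8
  i=6: j in [0,7] -> 8
  i=7: j in [0,6] -> 7
  i=8: j in [0,5] -> 6
  i=9: j in [0,4] -> 5
H(13) = 4+5+6+7+8+8+8+7+6+5 = 64


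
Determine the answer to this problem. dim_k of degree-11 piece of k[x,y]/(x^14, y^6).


k[x,y], I = (x^14, y^6), d = 11
Need i < 14 and d-i < 6.
Range: 6 <= i <= 11.
H(11) = 6


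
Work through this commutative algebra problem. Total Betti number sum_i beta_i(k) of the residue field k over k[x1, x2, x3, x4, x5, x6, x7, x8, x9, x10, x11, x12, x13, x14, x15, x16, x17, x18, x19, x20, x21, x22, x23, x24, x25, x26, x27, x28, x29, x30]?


Koszul resolution: beta_i(k)=C(n,i), n=30
sum_i C(30,i) = 2^30 = 1073741824


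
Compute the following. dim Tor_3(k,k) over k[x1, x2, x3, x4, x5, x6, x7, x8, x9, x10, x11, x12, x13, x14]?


Koszul: C(n,i)=C(14,3)=364


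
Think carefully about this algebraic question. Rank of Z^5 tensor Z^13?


rank(M(x)N) = rank(M)*rank(N)
5*13 = 65


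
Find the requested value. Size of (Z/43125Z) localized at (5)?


5-primary part: 43125=5^4*69
Size=5^4=625


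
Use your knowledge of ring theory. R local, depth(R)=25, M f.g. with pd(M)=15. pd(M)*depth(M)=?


pd+depth=25
depth=25-15=10
pd*depth=15*10=150


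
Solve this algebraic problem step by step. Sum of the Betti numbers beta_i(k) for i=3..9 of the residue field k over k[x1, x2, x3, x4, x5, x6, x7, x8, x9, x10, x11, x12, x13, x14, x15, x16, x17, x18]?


Koszul resolution: beta_i(k)=C(n,i), n=18
C(18,3)=816, C(18,4)=3060, C(18,5)=8568, C(18,6)=18564, C(18,7)=31824, C(18,8)=43758, C(18,9)=48620
Sum=155210


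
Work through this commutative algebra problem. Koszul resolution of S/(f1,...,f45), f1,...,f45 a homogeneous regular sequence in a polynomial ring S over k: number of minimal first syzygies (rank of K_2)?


Regular sequence => Koszul complex is the minimal free resolution.
Syz_1 minimally generated by Koszul relations f_i*e_j - f_j*e_i (i<j): mu(Syz_1) = beta_2 = C(m,2) = m(m-1)/2
m=45
45*44/2 = 990


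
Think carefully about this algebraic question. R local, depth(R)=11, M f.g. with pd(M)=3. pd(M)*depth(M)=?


pd+depth=11
depth=11-3=8
pd*depth=3*8=24


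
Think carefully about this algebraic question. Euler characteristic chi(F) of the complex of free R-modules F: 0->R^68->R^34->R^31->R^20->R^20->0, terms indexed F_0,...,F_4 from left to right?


chi = sum (-1)^i * rank:
(-1)^0*68=68
(-1)^1*34=-34
(-1)^2*31=31
(-1)^3*20=-20
(-1)^4*20=20
chi=65


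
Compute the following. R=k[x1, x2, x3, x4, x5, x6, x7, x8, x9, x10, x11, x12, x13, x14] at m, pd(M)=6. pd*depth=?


pd+depth=14
depth=14-6=8
pd*depth=6*8=48


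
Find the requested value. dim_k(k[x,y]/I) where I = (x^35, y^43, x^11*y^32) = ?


k[x,y]/I, I = (x^35, y^43, x^11*y^32)
Rect: 35x43=1505. Corner: (35-11)x(43-32)=264.
dim = 1505-264 = 1241


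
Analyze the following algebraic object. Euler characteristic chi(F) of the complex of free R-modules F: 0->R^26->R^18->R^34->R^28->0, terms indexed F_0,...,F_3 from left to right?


chi = sum (-1)^i * rank:
(-1)^0*26=26
(-1)^1*18=-18
(-1)^2*34=34
(-1)^3*28=-28
chi=14


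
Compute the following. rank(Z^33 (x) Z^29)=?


rank(M(x)N) = rank(M)*rank(N)
33*29 = 957


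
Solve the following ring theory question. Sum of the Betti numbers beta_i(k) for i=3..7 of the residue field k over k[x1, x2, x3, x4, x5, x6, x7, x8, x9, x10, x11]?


Koszul resolution: beta_i(k)=C(n,i), n=11
C(11,3)=165, C(11,4)=330, C(11,5)=462, C(11,6)=462, C(11,7)=330
Sum=1749


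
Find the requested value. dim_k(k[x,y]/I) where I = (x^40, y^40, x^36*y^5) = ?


k[x,y]/I, I = (x^40, y^40, x^36*y^5)
Rect: 40x40=1600. Corner: (40-36)x(40-5)=140.
dim = 1600-140 = 1460


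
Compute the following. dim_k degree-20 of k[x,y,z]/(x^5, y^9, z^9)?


Need i<5, j<9, k<9 with i+j+k=20.
For each i, j ranges over max(0,20-i-8)..min(8,20-i):
  i=0: j in [12,8] -> 0
  i=1: j in [11,8] -> 0
  i=2: j in [10,8] -> 0
  i=3: j in [9,8] -> 0
  i=4: j in [8,8] -> 1
H(20) = 0+0+0+0+1 = 1


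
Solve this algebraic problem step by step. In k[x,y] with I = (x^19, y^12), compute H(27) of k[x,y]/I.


k[x,y], I = (x^19, y^12), d = 27
Need i < 19 and d-i < 12.
Range: 16 <= i <= 18.
H(27) = 3


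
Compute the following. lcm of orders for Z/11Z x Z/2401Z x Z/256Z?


Exponent = lcm of the cyclic orders; pairwise coprime => product.
11^1*7^4*2^8=11*2401*256=6761216


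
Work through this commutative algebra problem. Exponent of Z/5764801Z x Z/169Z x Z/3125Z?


Exponent = lcm of the cyclic orders; pairwise coprime => product.
7^8*13^2*5^5=5764801*169*3125=3044535528125


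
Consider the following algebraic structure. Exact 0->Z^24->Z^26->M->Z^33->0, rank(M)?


Alt sum=0:
(-1)^0*24 + (-1)^1*26 + (-1)^2*? + (-1)^3*33=0
rank(M)=35


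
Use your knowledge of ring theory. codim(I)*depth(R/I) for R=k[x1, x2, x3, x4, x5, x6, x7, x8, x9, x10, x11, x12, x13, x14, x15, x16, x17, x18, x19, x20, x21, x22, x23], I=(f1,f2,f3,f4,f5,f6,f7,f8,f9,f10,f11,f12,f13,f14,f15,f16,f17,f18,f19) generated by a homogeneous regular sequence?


codim=19, depth=dim(R/I)=23-19=4
Product=19*4=76


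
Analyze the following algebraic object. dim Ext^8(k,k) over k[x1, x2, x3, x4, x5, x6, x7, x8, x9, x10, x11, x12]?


C(n,i)=C(12,8)=495


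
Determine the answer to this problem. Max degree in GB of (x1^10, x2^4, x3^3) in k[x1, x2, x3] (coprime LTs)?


Pure powers, coprime LTs => already GB.
Degrees: 10, 4, 3
Max=10


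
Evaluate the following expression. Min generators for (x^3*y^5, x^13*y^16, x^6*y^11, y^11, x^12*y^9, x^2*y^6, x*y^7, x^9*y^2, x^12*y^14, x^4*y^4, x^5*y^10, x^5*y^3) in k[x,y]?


Remove redundant (divisible by others).
x^6*y^11 redundant.
x^12*y^14 redundant.
x^13*y^16 redundant.
x^5*y^10 redundant.
x^12*y^9 redundant.
Min: x^9*y^2, x^5*y^3, x^4*y^4, x^3*y^5, x^2*y^6, x*y^7, y^11
Count=7


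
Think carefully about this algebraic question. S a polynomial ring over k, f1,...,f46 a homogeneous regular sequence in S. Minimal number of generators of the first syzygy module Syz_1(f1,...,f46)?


Regular sequence => Koszul complex is the minimal free resolution.
Syz_1 minimally generated by Koszul relations f_i*e_j - f_j*e_i (i<j): mu(Syz_1) = beta_2 = C(m,2) = m(m-1)/2
m=46
46*45/2 = 1035


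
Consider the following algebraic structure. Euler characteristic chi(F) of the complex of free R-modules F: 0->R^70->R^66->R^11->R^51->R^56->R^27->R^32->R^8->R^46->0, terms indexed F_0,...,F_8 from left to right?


chi = sum (-1)^i * rank:
(-1)^0*70=70
(-1)^1*66=-66
(-1)^2*11=11
(-1)^3*51=-51
(-1)^4*56=56
(-1)^5*27=-27
(-1)^6*32=32
(-1)^7*8=-8
(-1)^8*46=46
chi=63


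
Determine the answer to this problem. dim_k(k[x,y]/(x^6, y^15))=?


Basis: x^i*y^j, i<6, j<15
6*15=90


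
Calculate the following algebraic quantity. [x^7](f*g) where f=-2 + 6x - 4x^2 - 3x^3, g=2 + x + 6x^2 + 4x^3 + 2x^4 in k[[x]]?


[x^7] = sum a_i*b_j, i+j=7
  -3*2=-6
Sum=-6


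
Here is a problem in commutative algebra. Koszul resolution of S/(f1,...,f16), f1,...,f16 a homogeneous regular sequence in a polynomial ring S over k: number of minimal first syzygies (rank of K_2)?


Regular sequence => Koszul complex is the minimal free resolution.
Syz_1 minimally generated by Koszul relations f_i*e_j - f_j*e_i (i<j): mu(Syz_1) = beta_2 = C(m,2) = m(m-1)/2
m=16
16*15/2 = 120


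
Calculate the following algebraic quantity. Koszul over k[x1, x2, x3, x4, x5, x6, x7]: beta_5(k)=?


C(n,i)=C(7,5)=21


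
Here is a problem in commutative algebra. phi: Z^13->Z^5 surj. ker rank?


rank(ker) = 13-5 = 8


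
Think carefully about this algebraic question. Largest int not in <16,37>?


gcd(16,37)=1 => F=ab-a-b=16*37-16-37=592-53=539


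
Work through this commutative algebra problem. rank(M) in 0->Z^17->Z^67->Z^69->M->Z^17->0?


Alt sum=0:
(-1)^0*17 + (-1)^1*67 + (-1)^2*69 + (-1)^3*? + (-1)^4*17=0
rank(M)=36


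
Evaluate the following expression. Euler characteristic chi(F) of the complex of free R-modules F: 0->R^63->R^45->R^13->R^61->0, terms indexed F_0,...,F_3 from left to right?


chi = sum (-1)^i * rank:
(-1)^0*63=63
(-1)^1*45=-45
(-1)^2*13=13
(-1)^3*61=-61
chi=-30


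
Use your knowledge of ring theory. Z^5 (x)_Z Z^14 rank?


rank(M(x)N) = rank(M)*rank(N)
5*14 = 70


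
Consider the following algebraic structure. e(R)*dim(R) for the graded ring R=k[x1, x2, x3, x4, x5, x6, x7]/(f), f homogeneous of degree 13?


e(R)=deg(f)=13, dim(R)=7-1=6
e*dim=13*6=78


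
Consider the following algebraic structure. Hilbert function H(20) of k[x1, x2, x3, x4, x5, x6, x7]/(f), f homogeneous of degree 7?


C(26,6)-C(19,6)=230230-27132=203098


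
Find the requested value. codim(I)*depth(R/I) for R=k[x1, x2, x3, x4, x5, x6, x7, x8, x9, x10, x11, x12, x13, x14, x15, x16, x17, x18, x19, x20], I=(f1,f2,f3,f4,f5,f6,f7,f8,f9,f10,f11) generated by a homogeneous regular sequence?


codim=11, depth=dim(R/I)=20-11=9
Product=11*9=99


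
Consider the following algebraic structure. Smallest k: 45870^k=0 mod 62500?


45870^k mod 62500:
k=1: 45870
k=2: 56900
k=3: 3000
k=4: 47500
k=5: 12500
k=6: 0
First zero at k = 6


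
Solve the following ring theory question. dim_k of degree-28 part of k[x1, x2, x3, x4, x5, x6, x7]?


C(d+n-1,n-1)=C(34,6)=1344904


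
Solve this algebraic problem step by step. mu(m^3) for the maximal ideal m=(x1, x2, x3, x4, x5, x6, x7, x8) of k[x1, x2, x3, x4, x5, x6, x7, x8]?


Graded Nakayama: mu(m^d) = dim_k (m^d/m^(d+1)) = #degree-3 monomials in 8 vars
C(n+d-1,d)=C(10,3)=120


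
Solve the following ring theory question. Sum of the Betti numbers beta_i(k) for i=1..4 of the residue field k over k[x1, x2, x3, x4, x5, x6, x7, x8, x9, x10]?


Koszul resolution: beta_i(k)=C(n,i), n=10
C(10,1)=10, C(10,2)=45, C(10,3)=120, C(10,4)=210
Sum=385


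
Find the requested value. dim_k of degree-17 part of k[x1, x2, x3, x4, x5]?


C(d+n-1,n-1)=C(21,4)=5985


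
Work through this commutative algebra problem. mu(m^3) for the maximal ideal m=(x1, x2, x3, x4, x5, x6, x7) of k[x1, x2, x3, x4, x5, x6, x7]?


Graded Nakayama: mu(m^d) = dim_k (m^d/m^(d+1)) = #degree-3 monomials in 7 vars
C(n+d-1,d)=C(9,3)=84


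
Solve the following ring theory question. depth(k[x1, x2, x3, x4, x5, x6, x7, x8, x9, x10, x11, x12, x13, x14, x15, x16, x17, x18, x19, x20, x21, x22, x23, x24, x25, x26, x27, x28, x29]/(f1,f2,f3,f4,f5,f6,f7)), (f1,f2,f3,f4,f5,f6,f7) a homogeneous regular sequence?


depth(R)=29
depth(R/I)=29-7=22


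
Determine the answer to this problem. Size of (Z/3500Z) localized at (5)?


5-primary part: 3500=5^3*28
Size=5^3=125


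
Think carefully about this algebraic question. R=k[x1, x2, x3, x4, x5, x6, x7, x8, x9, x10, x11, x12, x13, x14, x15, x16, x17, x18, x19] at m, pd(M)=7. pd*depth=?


pd+depth=19
depth=19-7=12
pd*depth=7*12=84


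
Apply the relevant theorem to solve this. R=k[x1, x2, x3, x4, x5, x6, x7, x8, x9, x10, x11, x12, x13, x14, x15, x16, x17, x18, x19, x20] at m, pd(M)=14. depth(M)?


pd+depth=depth(R)=20
depth=20-14=6


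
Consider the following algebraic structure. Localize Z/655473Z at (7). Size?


7-primary part: 655473=7^5*39
Size=7^5=16807


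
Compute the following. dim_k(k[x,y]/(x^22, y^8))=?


Basis: x^i*y^j, i<22, j<8
22*8=176


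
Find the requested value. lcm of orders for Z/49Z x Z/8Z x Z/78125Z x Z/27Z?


Exponent = lcm of the cyclic orders; pairwise coprime => product.
7^2*2^3*5^7*3^3=49*8*78125*27=826875000


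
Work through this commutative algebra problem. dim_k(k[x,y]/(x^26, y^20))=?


Basis: x^i*y^j, i<26, j<20
26*20=520


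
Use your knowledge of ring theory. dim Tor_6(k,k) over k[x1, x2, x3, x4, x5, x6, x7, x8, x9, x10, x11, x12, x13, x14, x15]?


Koszul: C(n,i)=C(15,6)=5005


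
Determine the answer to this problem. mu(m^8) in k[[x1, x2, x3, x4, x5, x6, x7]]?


C(n+d-1,d)=C(14,8)=3003


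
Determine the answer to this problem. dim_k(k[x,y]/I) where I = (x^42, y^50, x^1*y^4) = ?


k[x,y]/I, I = (x^42, y^50, x^1*y^4)
Rect: 42x50=2100. Corner: (42-1)x(50-4)=1886.
dim = 2100-1886 = 214


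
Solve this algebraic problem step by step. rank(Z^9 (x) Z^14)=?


rank(M(x)N) = rank(M)*rank(N)
9*14 = 126


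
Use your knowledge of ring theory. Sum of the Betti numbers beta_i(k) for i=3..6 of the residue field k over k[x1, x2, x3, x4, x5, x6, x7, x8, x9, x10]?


Koszul resolution: beta_i(k)=C(n,i), n=10
C(10,3)=120, C(10,4)=210, C(10,5)=252, C(10,6)=210
Sum=792


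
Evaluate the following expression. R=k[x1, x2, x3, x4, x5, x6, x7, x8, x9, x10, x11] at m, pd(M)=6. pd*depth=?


pd+depth=11
depth=11-6=5
pd*depth=6*5=30


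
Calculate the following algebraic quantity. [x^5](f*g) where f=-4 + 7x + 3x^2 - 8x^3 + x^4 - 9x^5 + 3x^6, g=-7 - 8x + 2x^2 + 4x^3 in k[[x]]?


[x^5] = sum a_i*b_j, i+j=5
  3*4=12
  -8*2=-16
  1*-8=-8
  -9*-7=63
Sum=51


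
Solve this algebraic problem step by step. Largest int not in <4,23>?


gcd(4,23)=1 => F=ab-a-b=4*23-4-23=92-27=65


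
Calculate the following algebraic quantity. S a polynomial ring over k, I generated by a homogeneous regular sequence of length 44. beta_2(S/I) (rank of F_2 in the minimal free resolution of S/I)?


Regular sequence => Koszul complex is the minimal free resolution.
Syz_1 minimally generated by Koszul relations f_i*e_j - f_j*e_i (i<j): mu(Syz_1) = beta_2 = C(m,2) = m(m-1)/2
m=44
44*43/2 = 946


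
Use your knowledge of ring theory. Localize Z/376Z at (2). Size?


2-primary part: 376=2^3*47
Size=2^3=8


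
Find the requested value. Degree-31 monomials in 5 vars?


C(d+n-1,n-1)=C(35,4)=52360


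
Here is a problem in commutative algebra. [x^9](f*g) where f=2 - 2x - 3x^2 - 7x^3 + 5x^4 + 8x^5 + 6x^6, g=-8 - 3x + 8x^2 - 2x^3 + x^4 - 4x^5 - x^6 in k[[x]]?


[x^9] = sum a_i*b_j, i+j=9
  -7*-1=7
  5*-4=-20
  8*1=8
  6*-2=-12
Sum=-17


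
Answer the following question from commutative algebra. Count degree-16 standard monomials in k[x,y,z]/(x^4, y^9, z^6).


Need i<4, j<9, k<6 with i+j+k=16.
For each i, j ranges over max(0,16-i-5)..min(8,16-i):
  i=0: j in [11,8] -> 0
  i=1: j in [10,8] -> 0
  i=2: j in [9,8] -> 0
  i=3: j in [8,8] -> 1
H(16) = 0+0+0+1 = 1


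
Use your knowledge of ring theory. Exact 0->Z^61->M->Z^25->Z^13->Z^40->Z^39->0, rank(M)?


Alt sum=0:
(-1)^0*61 + (-1)^1*? + (-1)^2*25 + (-1)^3*13 + (-1)^4*40 + (-1)^5*39=0
rank(M)=74


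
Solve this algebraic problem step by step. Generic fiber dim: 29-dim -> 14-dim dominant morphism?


dim(fiber)=dim(X)-dim(Y)=29-14=15


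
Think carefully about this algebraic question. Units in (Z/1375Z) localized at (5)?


Local ring = Z/125Z.
phi(125) = 5^2*(5-1) = 100


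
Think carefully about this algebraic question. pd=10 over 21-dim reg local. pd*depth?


pd+depth=21
depth=21-10=11
pd*depth=10*11=110


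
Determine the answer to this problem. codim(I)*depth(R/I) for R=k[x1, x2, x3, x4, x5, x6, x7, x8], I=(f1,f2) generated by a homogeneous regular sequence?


codim=2, depth=dim(R/I)=8-2=6
Product=2*6=12


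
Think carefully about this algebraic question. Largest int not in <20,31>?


gcd(20,31)=1 => F=ab-a-b=20*31-20-31=620-51=569


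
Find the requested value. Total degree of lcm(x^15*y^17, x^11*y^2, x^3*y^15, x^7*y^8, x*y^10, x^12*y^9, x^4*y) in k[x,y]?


lcm = componentwise max:
x: max(15,11,3,7,1,12,4)=15
y: max(17,2,15,8,10,9,1)=17
Total=15+17=32


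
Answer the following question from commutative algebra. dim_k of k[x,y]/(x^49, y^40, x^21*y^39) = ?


k[x,y]/I, I = (x^49, y^40, x^21*y^39)
Rect: 49x40=1960. Corner: (49-21)x(40-39)=28.
dim = 1960-28 = 1932


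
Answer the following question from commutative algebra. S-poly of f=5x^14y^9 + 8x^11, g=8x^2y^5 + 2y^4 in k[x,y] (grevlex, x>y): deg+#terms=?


LT(f)=5x^14y^9, LT(g)=8x^2y^5
lcm(LM)=x^14y^9
S(f,g) (scaled by 40 to clear denominators) = 8*f - 5x^12y^4*g = -10x^12y^8 + 64x^11
2 terms, deg 20.
20+2=22


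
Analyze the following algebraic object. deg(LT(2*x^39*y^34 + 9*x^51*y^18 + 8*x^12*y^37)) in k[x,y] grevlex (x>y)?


LT: 2*x^39*y^34
deg_x=39, deg_y=34
Total=39+34=73


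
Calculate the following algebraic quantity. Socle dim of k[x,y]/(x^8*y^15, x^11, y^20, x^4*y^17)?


Socle = ann(m) = span of standard monomials u with x*u, y*u in I (staircase corners).
Minimal generators: x^11, x^8*y^15, x^4*y^17, y^20
Corners: x^3y^19, x^7y^16, x^10y^14
Socle dim=3


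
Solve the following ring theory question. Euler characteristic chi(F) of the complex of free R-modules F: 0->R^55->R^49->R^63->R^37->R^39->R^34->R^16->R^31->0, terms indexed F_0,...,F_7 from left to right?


chi = sum (-1)^i * rank:
(-1)^0*55=55
(-1)^1*49=-49
(-1)^2*63=63
(-1)^3*37=-37
(-1)^4*39=39
(-1)^5*34=-34
(-1)^6*16=16
(-1)^7*31=-31
chi=22


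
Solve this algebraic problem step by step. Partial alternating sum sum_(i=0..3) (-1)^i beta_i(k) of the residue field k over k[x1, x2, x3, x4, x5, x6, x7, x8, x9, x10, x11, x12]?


Koszul resolution: beta_i(k)=C(n,i), n=12
sum_(i=0..p) (-1)^i C(n,i) = (-1)^p C(n-1,p)
(-1)^3*C(11,3) = (-1)^3*165 = -165


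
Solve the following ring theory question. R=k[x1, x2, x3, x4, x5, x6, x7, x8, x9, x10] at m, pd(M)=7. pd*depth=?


pd+depth=10
depth=10-7=3
pd*depth=7*3=21


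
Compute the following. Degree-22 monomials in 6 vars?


C(d+n-1,n-1)=C(27,5)=80730


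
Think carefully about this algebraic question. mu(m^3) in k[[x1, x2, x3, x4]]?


C(n+d-1,d)=C(6,3)=20


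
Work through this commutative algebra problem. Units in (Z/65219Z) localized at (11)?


Local ring = Z/1331Z.
phi(1331) = 11^2*(11-1) = 1210


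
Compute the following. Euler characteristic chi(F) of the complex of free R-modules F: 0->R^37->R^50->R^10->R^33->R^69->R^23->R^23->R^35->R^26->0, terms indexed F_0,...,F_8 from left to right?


chi = sum (-1)^i * rank:
(-1)^0*37=37
(-1)^1*50=-50
(-1)^2*10=10
(-1)^3*33=-33
(-1)^4*69=69
(-1)^5*23=-23
(-1)^6*23=23
(-1)^7*35=-35
(-1)^8*26=26
chi=24


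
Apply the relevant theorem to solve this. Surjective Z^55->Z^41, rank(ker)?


rank(ker) = 55-41 = 14


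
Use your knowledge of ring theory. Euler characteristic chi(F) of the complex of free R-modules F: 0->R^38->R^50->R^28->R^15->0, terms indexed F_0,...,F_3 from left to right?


chi = sum (-1)^i * rank:
(-1)^0*38=38
(-1)^1*50=-50
(-1)^2*28=28
(-1)^3*15=-15
chi=1


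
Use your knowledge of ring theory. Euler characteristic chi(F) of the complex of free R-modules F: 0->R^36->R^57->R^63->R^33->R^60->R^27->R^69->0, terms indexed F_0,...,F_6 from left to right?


chi = sum (-1)^i * rank:
(-1)^0*36=36
(-1)^1*57=-57
(-1)^2*63=63
(-1)^3*33=-33
(-1)^4*60=60
(-1)^5*27=-27
(-1)^6*69=69
chi=111


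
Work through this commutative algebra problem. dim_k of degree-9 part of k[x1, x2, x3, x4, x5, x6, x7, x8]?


C(d+n-1,n-1)=C(16,7)=11440


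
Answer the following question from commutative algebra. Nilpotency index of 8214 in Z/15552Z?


8214^k mod 15552:
k=1: 8214
k=2: 5220
k=3: 216
k=4: 1296
k=5: 7776
k=6: 0
First zero at k = 6


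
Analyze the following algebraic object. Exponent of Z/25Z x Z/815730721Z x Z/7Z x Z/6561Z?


Exponent = lcm of the cyclic orders; pairwise coprime => product.
5^2*13^8*7^1*3^8=25*815730721*7*6561=936601620584175


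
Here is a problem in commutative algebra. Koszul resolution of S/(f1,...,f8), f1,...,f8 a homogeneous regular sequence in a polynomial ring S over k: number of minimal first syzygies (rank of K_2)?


Regular sequence => Koszul complex is the minimal free resolution.
Syz_1 minimally generated by Koszul relations f_i*e_j - f_j*e_i (i<j): mu(Syz_1) = beta_2 = C(m,2) = m(m-1)/2
m=8
8*7/2 = 28


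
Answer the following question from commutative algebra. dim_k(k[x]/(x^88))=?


Basis: 1,x,...,x^87
dim=88


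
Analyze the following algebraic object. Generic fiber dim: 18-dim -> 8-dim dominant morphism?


dim(fiber)=dim(X)-dim(Y)=18-8=10


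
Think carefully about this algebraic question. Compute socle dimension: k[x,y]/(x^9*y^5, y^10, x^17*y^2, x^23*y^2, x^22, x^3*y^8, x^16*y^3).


Socle = ann(m) = span of standard monomials u with x*u, y*u in I (staircase corners).
Redundant generators: x^23*y^2
Minimal generators: x^22, x^17*y^2, x^16*y^3, x^9*y^5, x^3*y^8, y^10
Corners: x^2y^9, x^8y^7, x^15y^4, x^16y^2, x^21y
Socle dim=5


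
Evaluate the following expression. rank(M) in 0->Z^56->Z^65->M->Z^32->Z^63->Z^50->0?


Alt sum=0:
(-1)^0*56 + (-1)^1*65 + (-1)^2*? + (-1)^3*32 + (-1)^4*63 + (-1)^5*50=0
rank(M)=28


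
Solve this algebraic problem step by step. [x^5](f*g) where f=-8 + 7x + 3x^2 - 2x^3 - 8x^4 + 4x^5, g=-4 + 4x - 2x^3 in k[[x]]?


[x^5] = sum a_i*b_j, i+j=5
  3*-2=-6
  -8*4=-32
  4*-4=-16
Sum=-54


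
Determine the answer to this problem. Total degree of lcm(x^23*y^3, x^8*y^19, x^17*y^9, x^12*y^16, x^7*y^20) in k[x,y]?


lcm = componentwise max:
x: max(23,8,17,12,7)=23
y: max(3,19,9,16,20)=20
Total=23+20=43


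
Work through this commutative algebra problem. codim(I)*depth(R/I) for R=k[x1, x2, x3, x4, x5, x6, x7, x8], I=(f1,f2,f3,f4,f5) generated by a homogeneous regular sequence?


codim=5, depth=dim(R/I)=8-5=3
Product=5*3=15


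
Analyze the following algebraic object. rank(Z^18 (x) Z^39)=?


rank(M(x)N) = rank(M)*rank(N)
18*39 = 702


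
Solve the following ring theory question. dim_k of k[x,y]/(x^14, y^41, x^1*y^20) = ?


k[x,y]/I, I = (x^14, y^41, x^1*y^20)
Rect: 14x41=574. Corner: (14-1)x(41-20)=273.
dim = 574-273 = 301


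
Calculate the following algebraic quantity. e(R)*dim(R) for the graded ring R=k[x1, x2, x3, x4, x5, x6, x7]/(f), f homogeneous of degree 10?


e(R)=deg(f)=10, dim(R)=7-1=6
e*dim=10*6=60


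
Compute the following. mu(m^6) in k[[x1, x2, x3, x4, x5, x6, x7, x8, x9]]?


C(n+d-1,d)=C(14,6)=3003


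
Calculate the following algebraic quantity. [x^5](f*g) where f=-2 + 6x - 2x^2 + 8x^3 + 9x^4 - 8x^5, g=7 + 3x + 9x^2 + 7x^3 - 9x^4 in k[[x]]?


[x^5] = sum a_i*b_j, i+j=5
  6*-9=-54
  -2*7=-14
  8*9=72
  9*3=27
  -8*7=-56
Sum=-25


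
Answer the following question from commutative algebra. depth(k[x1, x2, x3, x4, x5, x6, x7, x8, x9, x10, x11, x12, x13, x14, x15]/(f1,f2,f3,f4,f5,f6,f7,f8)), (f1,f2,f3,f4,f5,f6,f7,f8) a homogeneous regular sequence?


depth(R)=15
depth(R/I)=15-8=7


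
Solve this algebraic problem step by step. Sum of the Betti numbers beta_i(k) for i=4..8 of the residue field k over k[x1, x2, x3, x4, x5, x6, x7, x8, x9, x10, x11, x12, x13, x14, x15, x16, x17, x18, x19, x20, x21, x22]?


Koszul resolution: beta_i(k)=C(n,i), n=22
C(22,4)=7315, C(22,5)=26334, C(22,6)=74613, C(22,7)=170544, C(22,8)=319770
Sum=598576


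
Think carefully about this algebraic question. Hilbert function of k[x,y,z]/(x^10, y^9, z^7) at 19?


Need i<10, j<9, k<7 with i+j+k=19.
For each i, j ranges over max(0,19-i-6)..min(8,19-i):
  i=0: j in [13,8] -> 0
  i=1: j in [12,8] -> 0
  i=2: j in [11,8] -> 0
  i=3: j in [10,8] -> 0
  i=4: j in [9,8] -> 0
  i=5: j in [8,8] -> 1
  i=6: j in [7,8] -> 2
  i=7: j in [6,8] -> 3
  i=8: j in [5,8] -> 4
  i=9: j in [4,8] -> 5
H(19) = 0+0+0+0+0+1+2+3+4+5 = 15


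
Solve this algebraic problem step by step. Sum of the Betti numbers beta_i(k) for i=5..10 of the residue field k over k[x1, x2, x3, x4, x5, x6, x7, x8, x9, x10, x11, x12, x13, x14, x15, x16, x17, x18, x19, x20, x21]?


Koszul resolution: beta_i(k)=C(n,i), n=21
C(21,5)=20349, C(21,6)=54264, C(21,7)=116280, C(21,8)=203490, C(21,9)=293930, C(21,10)=352716
Sum=1041029


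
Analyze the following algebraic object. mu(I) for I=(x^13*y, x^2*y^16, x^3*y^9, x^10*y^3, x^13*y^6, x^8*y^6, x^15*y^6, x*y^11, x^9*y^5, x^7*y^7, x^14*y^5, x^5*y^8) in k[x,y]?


Remove redundant (divisible by others).
x^14*y^5 redundant.
x^2*y^16 redundant.
x^15*y^6 redundant.
x^13*y^6 redundant.
Min: x^13*y, x^10*y^3, x^9*y^5, x^8*y^6, x^7*y^7, x^5*y^8, x^3*y^9, x*y^11
Count=8


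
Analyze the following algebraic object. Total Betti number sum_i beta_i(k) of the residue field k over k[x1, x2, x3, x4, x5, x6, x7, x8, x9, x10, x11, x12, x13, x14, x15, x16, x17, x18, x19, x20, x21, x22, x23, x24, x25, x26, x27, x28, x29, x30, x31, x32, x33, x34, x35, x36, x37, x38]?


Koszul resolution: beta_i(k)=C(n,i), n=38
sum_i C(38,i) = 2^38 = 274877906944


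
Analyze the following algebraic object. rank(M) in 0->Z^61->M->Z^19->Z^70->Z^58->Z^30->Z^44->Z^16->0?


Alt sum=0:
(-1)^0*61 + (-1)^1*? + (-1)^2*19 + (-1)^3*70 + (-1)^4*58 + (-1)^5*30 + (-1)^6*44 + (-1)^7*16=0
rank(M)=66


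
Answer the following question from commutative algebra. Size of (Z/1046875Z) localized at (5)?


5-primary part: 1046875=5^6*67
Size=5^6=15625


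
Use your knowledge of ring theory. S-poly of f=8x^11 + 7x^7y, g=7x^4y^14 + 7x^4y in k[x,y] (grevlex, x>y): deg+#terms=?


LT(f)=8x^11, LT(g)=7x^4y^14
lcm(LM)=x^11y^14
S(f,g) (scaled by 56 to clear denominators) = 7y^14*f - 8x^7*g = 49x^7y^15 - 56x^11y
2 terms, deg 22.
22+2=24


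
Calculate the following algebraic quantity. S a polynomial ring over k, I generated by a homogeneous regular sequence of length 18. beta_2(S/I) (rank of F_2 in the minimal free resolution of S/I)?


Regular sequence => Koszul complex is the minimal free resolution.
Syz_1 minimally generated by Koszul relations f_i*e_j - f_j*e_i (i<j): mu(Syz_1) = beta_2 = C(m,2) = m(m-1)/2
m=18
18*17/2 = 153


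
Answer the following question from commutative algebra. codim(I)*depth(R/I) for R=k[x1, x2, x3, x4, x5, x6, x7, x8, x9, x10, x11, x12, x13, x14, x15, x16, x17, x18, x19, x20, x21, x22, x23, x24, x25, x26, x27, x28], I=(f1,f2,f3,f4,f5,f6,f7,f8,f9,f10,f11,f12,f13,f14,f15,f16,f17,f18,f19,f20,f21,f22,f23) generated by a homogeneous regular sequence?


codim=23, depth=dim(R/I)=28-23=5
Product=23*5=115


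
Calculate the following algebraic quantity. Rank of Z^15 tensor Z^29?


rank(M(x)N) = rank(M)*rank(N)
15*29 = 435


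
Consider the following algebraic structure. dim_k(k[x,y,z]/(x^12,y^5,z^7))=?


Basis: x^iy^jz^k, i<12,j<5,k<7
12*5*7=420
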